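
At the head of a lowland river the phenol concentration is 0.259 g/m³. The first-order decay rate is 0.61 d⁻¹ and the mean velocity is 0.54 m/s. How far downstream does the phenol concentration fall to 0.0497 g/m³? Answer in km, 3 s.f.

From C = C₀·e^(−kt), t = ln(C₀/C)/k = ln(0.259/0.0497)/0.61 = 1.651/0.61 = 2.706 d.
Distance = v·t = 0.54 m/s × 2.338e+05 s = 1.263e+05 m = 126.3 km.

126 km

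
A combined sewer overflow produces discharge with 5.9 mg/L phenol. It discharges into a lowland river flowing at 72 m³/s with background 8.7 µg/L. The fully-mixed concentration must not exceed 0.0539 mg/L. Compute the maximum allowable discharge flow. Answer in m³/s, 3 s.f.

0.557 m³/s

8.7 µg/L = 0.0087 mg/L.
Mass balance at complete mixing: C_std·(Q_w + Q_r) = Q_w·C_e + Q_r·C_b.
Rearranging, Q_w = Q_r·(C_std − C_b)/(C_e − C_std) = 72·(0.0539 − 0.0087) / (5.9 − 0.0539) = 0.5567 m³/s.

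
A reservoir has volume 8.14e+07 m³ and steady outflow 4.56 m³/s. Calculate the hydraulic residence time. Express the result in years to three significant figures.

0.566 yr

Q = 4.56 m³/s × 3.156e+07 s/yr = 1.439e+08 m³/yr.
Hydraulic residence time τ = V/Q = 8.14e+07/1.439e+08 = 0.5657 yr.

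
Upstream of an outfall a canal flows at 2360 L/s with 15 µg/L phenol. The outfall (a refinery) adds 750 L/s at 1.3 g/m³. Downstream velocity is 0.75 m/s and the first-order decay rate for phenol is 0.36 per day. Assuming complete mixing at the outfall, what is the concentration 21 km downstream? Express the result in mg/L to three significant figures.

750 L/s = 0.75 m³/s.
2360 L/s = 2.36 m³/s.
15 µg/L = 0.015 mg/L.
After complete mixing, C₀ = (0.75·1.3 + 2.36·0.015) / 3.11 = 0.3249 mg/L.
Travel time t = 2.1e+04 m / 0.75 m/s = 2.8e+04 s = 0.3241 d.
C = 0.3249·exp(−0.36·0.3241) = 0.3249·0.8899 = 0.2891 mg/L.

0.289 mg/L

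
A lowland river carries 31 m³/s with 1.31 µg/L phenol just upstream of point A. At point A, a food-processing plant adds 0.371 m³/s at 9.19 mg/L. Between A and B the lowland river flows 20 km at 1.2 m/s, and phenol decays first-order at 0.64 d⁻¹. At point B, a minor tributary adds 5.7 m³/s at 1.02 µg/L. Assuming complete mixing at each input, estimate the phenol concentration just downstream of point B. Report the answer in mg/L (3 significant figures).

1.31 µg/L = 0.00131 mg/L.
After input A: C = (31·0.00131 + 0.371·9.19) / 31.37 = 0.11 mg/L.
Over the 20 km reach to input B (t = 1.667e+04 s = 0.1929 d), decay gives C = 0.11·exp(−0.64·0.1929) = 0.0972 mg/L.
1.02 µg/L = 0.00102 mg/L.
After input B: C = (31.37·0.0972 + 5.7·0.00102) / 37.07 = 0.08242 mg/L.

0.0824 mg/L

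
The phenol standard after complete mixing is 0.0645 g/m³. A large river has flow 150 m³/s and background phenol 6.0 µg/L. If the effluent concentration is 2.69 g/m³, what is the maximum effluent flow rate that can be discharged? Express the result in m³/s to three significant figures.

6.0 µg/L = 0.006 mg/L.
Mass balance at complete mixing: C_std·(Q_w + Q_r) = Q_w·C_e + Q_r·C_b.
Rearranging, Q_w = Q_r·(C_std − C_b)/(C_e − C_std) = 150·(0.0645 − 0.006) / (2.69 − 0.0645) = 3.342 m³/s.

3.34 m³/s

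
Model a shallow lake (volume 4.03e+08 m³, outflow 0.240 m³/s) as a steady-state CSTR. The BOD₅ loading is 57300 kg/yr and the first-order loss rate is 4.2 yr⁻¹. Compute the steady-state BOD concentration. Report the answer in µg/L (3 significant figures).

33.7 µg/L

Outflow Q = 0.240 m³/s × 3.156e+07 s/yr = 7.574e+06 m³/yr.
Steady-state CSTR mass balance: W = Q·C + k·V·C, so C = W/(Q + kV).
Q + kV = 7.574e+06 + 4.2·4.03e+08 = 1.7e+09 m³/yr.
C = 57300/1.7e+09 = 3.37e-05 kg/m³ = 0.0337 mg/L = 33.7 µg/L.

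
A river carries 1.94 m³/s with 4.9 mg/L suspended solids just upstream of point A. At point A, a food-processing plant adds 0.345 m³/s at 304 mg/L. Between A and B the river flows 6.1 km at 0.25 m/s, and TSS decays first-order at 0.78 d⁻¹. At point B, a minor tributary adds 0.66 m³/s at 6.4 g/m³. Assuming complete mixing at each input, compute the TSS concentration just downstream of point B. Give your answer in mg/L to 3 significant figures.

After input A: C = (1.94·4.9 + 0.345·304) / 2.285 = 50.06 mg/L.
Over the 6.1 km reach to input B (t = 2.44e+04 s = 0.2824 d), decay gives C = 50.06·exp(−0.78·0.2824) = 40.16 mg/L.
After input B: C = (2.285·40.16 + 0.66·6.4) / 2.945 = 32.6 mg/L.

32.6 mg/L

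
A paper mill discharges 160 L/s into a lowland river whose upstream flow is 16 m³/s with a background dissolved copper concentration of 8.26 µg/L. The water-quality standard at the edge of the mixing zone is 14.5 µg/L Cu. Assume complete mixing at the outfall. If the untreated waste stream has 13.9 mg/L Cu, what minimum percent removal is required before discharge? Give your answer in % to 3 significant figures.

95.4 %

160 L/s = 0.16 m³/s.
8.26 µg/L = 0.00826 mg/L.
14.5 µg/L = 0.0145 mg/L.
Mass balance: 0.0145·16.16 = 0.16·Cₑ + 16·0.00826.
Cₑ = (0.2343 − 0.1322) / 0.16 = 0.6385 mg/L.
Required removal = 1 − 0.6385/13.9 = 95.41 %.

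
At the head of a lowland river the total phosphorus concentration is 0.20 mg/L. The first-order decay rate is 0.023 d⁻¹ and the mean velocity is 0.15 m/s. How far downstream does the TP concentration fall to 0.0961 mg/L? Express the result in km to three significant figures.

413 km

From C = C₀·e^(−kt), t = ln(C₀/C)/k = ln(0.20/0.0961)/0.023 = 0.7329/0.023 = 31.87 d.
Distance = v·t = 0.15 m/s × 2.753e+06 s = 4.13e+05 m = 413 km.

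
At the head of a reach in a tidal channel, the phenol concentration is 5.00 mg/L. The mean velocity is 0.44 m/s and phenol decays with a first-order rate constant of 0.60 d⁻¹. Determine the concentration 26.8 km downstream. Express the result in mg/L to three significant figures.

Travel time t = 26.8 km / 0.44 m/s = 2.68e+04/0.44 = 6.091e+04 s = 0.705 d.
First-order decay: C = 5.00·exp(−0.60·0.705) = 5.00·0.6551 = 3.275 mg/L.

3.28 mg/L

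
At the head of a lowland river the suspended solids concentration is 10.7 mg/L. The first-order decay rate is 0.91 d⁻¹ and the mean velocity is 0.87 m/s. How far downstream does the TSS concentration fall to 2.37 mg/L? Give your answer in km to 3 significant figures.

From C = C₀·e^(−kt), t = ln(C₀/C)/k = ln(10.7/2.37)/0.91 = 1.507/0.91 = 1.656 d.
Distance = v·t = 0.87 m/s × 1.431e+05 s = 1.245e+05 m = 124.5 km.

125 km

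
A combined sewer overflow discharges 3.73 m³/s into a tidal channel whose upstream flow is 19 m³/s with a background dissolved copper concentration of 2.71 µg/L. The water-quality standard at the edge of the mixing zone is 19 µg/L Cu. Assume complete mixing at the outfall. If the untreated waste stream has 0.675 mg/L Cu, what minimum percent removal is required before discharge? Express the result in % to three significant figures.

2.71 µg/L = 0.00271 mg/L.
19 µg/L = 0.019 mg/L.
Mass balance: 0.019·22.73 = 3.73·Cₑ + 19·0.00271.
Cₑ = (0.4319 − 0.05149) / 3.73 = 0.102 mg/L.
Required removal = 1 − 0.102/0.675 = 84.89 %.

84.9 %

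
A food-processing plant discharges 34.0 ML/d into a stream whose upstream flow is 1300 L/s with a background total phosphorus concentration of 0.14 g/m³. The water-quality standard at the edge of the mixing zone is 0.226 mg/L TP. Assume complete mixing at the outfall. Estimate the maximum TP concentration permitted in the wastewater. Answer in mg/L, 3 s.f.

0.510 mg/L

34.0 ML/d = 0.3935 m³/s.
1300 L/s = 1.3 m³/s.
Mass balance: 0.226·1.694 = 0.3935·Cₑ + 1.3·0.14.
Cₑ = (0.3827 − 0.182) / 0.3935 = 0.5101 mg/L.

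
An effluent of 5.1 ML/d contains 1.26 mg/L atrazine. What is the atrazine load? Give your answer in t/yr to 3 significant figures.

5.1 ML/d = 0.05903 m³/s.
Mass flux = Q·C = 0.05903 m³/s × 1.26 g/m³ = 0.07437 g/s.
= 0.07437 g/s × 31.56 = 2.347 t/yr.

2.35 t/yr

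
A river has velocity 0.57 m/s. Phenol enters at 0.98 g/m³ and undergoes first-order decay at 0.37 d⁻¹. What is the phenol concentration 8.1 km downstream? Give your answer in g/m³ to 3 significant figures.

0.922 g/m³

Travel time t = 8.1 km / 0.57 m/s = 8100/0.57 = 1.421e+04 s = 0.1645 d.
First-order decay: C = 0.98·exp(−0.37·0.1645) = 0.98·0.941 = 0.9221 g/m³.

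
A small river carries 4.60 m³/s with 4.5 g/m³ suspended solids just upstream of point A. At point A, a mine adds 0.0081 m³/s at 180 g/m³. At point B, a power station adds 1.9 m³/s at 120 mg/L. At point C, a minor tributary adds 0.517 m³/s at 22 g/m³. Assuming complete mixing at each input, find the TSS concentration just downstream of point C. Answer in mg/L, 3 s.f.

After input A: C = (4.6·4.5 + 0.0081·180) / 4.608 = 4.808 mg/L.
After input B: C = (4.608·4.808 + 1.9·120) / 6.508 = 38.44 mg/L.
After input C: C = (6.508·38.44 + 0.517·22) / 7.025 = 37.23 mg/L.

37.2 mg/L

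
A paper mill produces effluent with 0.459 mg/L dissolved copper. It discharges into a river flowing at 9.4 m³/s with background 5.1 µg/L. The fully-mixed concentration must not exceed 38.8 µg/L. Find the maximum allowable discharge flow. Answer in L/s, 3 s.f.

754 L/s

5.1 µg/L = 0.0051 mg/L.
38.8 µg/L = 0.0388 mg/L.
Mass balance at complete mixing: C_std·(Q_w + Q_r) = Q_w·C_e + Q_r·C_b.
Rearranging, Q_w = Q_r·(C_std − C_b)/(C_e − C_std) = 9.4·(0.0388 − 0.0051) / (0.459 − 0.0388) = 0.7539 m³/s.
= 753.9 L/s.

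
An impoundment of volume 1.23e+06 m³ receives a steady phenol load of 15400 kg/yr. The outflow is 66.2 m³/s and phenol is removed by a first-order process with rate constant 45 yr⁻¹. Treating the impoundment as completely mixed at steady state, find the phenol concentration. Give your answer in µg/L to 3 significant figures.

7.18 µg/L

Outflow Q = 66.2 m³/s × 3.156e+07 s/yr = 2.089e+09 m³/yr.
Steady-state CSTR mass balance: W = Q·C + k·V·C, so C = W/(Q + kV).
Q + kV = 2.089e+09 + 45·1.23e+06 = 2.144e+09 m³/yr.
C = 15400/2.144e+09 = 7.181e-06 kg/m³ = 0.007181 mg/L = 7.181 µg/L.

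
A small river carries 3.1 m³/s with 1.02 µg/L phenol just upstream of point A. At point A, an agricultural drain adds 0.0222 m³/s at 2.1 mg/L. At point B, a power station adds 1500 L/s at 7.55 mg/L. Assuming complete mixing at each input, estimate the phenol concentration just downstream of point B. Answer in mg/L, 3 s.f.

1.02 µg/L = 0.00102 mg/L.
After input A: C = (3.1·0.00102 + 0.0222·2.1) / 3.122 = 0.01594 mg/L.
1500 L/s = 1.5 m³/s.
After input B: C = (3.122·0.01594 + 1.5·7.55) / 4.622 = 2.461 mg/L.

2.46 mg/L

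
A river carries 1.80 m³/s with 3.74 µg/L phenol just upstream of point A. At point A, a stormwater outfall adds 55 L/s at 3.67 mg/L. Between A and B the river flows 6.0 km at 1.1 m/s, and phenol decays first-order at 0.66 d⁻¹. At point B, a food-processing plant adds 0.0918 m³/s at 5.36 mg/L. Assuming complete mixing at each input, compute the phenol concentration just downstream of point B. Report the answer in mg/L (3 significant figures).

3.74 µg/L = 0.00374 mg/L.
55 L/s = 0.055 m³/s.
After input A: C = (1.8·0.00374 + 0.055·3.67) / 1.855 = 0.1124 mg/L.
Over the 6.0 km reach to input B (t = 5455 s = 0.06313 d), decay gives C = 0.1124·exp(−0.66·0.06313) = 0.1079 mg/L.
After input B: C = (1.855·0.1079 + 0.0918·5.36) / 1.947 = 0.3555 mg/L.

0.356 mg/L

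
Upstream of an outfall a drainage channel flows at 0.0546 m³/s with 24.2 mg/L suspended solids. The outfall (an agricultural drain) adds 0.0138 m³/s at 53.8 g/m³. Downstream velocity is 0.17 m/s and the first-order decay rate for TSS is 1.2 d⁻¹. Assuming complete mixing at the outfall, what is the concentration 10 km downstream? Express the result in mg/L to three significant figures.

After complete mixing, C₀ = (0.0138·53.8 + 0.0546·24.2) / 0.0684 = 30.17 mg/L.
Travel time t = 1e+04 m / 0.17 m/s = 5.882e+04 s = 0.6808 d.
C = 30.17·exp(−1.2·0.6808) = 30.17·0.4418 = 13.33 mg/L.

13.3 mg/L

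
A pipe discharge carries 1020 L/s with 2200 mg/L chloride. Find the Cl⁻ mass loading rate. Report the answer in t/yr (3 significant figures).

1020 L/s = 1.02 m³/s.
Mass flux = Q·C = 1.02 m³/s × 2200 g/m³ = 2244 g/s.
= 2244 g/s × 31.56 = 7.082e+04 t/yr.

70800 t/yr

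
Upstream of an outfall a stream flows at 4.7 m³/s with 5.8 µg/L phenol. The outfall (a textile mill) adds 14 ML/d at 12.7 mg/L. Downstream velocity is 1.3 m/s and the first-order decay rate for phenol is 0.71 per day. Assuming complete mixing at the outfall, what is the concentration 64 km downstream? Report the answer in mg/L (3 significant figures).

14 ML/d = 0.162 m³/s.
5.8 µg/L = 0.0058 mg/L.
After complete mixing, C₀ = (0.162·12.7 + 4.7·0.0058) / 4.862 = 0.4289 mg/L.
Travel time t = 6.4e+04 m / 1.3 m/s = 4.923e+04 s = 0.5698 d.
C = 0.4289·exp(−0.71·0.5698) = 0.4289·0.6673 = 0.2862 mg/L.

0.286 mg/L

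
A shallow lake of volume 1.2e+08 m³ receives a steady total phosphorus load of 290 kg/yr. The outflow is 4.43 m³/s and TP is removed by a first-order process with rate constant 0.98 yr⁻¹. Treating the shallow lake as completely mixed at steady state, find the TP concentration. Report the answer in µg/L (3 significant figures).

Outflow Q = 4.43 m³/s × 3.156e+07 s/yr = 1.398e+08 m³/yr.
Steady-state CSTR mass balance: W = Q·C + k·V·C, so C = W/(Q + kV).
Q + kV = 1.398e+08 + 0.98·1.2e+08 = 2.574e+08 m³/yr.
C = 290/2.574e+08 = 1.127e-06 kg/m³ = 0.001127 mg/L = 1.127 µg/L.

1.13 µg/L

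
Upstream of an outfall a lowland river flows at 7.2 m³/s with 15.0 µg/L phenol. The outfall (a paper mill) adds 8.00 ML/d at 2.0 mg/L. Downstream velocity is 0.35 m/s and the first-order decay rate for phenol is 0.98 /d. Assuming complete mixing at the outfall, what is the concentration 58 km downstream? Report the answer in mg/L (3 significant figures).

0.00614 mg/L

8.00 ML/d = 0.09259 m³/s.
15.0 µg/L = 0.015 mg/L.
After complete mixing, C₀ = (0.09259·2 + 7.2·0.015) / 7.293 = 0.0402 mg/L.
Travel time t = 5.8e+04 m / 0.35 m/s = 1.657e+05 s = 1.918 d.
C = 0.0402·exp(−0.98·1.918) = 0.0402·0.1526 = 0.006137 mg/L.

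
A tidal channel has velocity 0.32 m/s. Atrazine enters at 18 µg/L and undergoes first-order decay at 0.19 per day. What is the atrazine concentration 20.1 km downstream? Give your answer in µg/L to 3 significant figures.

15.7 µg/L

Travel time t = 20.1 km / 0.32 m/s = 2.01e+04/0.32 = 6.281e+04 s = 0.727 d.
First-order decay: C = 18·exp(−0.19·0.727) = 18·0.871 = 15.68 µg/L.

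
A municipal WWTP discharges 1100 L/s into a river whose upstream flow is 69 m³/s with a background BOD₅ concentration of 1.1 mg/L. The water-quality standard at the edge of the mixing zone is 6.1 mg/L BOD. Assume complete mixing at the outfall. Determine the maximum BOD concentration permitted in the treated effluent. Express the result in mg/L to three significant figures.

1100 L/s = 1.1 m³/s.
Mass balance: 6.1·70.1 = 1.1·Cₑ + 69·1.1.
Cₑ = (427.6 − 75.9) / 1.1 = 319.7 mg/L.

320 mg/L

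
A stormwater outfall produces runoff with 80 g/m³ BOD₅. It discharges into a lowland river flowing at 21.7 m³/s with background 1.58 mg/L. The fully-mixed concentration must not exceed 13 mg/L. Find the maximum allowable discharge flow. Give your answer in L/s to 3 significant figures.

Mass balance at complete mixing: C_std·(Q_w + Q_r) = Q_w·C_e + Q_r·C_b.
Rearranging, Q_w = Q_r·(C_std − C_b)/(C_e − C_std) = 21.7·(13 − 1.58) / (80 − 13) = 3.699 m³/s.
= 3699 L/s.

3700 L/s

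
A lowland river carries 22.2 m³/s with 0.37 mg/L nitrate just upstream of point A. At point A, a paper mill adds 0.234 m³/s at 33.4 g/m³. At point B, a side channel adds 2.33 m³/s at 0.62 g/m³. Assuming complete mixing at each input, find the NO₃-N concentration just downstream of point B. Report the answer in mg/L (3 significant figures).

After input A: C = (22.2·0.37 + 0.234·33.4) / 22.43 = 0.7145 mg/L.
After input B: C = (22.43·0.7145 + 2.33·0.62) / 24.76 = 0.7056 mg/L.

0.706 mg/L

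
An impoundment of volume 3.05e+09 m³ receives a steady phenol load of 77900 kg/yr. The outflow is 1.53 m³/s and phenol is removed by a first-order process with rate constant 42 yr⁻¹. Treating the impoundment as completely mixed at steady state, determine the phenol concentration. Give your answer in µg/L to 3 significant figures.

Outflow Q = 1.53 m³/s × 3.156e+07 s/yr = 4.828e+07 m³/yr.
Steady-state CSTR mass balance: W = Q·C + k·V·C, so C = W/(Q + kV).
Q + kV = 4.828e+07 + 42·3.05e+09 = 1.281e+11 m³/yr.
C = 77900/1.281e+11 = 6.079e-07 kg/m³ = 0.0006079 mg/L = 0.6079 µg/L.

0.608 µg/L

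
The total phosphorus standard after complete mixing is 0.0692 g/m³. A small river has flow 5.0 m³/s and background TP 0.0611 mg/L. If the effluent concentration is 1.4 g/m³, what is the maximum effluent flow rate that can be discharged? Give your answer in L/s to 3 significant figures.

30.4 L/s

Mass balance at complete mixing: C_std·(Q_w + Q_r) = Q_w·C_e + Q_r·C_b.
Rearranging, Q_w = Q_r·(C_std − C_b)/(C_e − C_std) = 5.0·(0.0692 − 0.0611) / (1.4 − 0.0692) = 0.03043 m³/s.
= 30.43 L/s.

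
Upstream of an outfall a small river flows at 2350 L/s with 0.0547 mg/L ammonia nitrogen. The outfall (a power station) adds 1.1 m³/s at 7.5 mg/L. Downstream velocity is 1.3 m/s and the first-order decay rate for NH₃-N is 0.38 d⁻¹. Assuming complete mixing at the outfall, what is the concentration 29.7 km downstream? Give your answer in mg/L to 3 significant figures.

2.20 mg/L

2350 L/s = 2.35 m³/s.
After complete mixing, C₀ = (1.1·7.5 + 2.35·0.0547) / 3.45 = 2.429 mg/L.
Travel time t = 2.97e+04 m / 1.3 m/s = 2.285e+04 s = 0.2644 d.
C = 2.429·exp(−0.38·0.2644) = 2.429·0.9044 = 2.196 mg/L.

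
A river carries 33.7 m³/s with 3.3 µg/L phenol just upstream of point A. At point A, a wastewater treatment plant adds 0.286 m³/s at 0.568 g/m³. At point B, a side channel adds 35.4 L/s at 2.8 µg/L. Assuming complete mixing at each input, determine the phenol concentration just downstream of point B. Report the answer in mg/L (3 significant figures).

0.00805 mg/L

3.3 µg/L = 0.0033 mg/L.
After input A: C = (33.7·0.0033 + 0.286·0.568) / 33.99 = 0.008052 mg/L.
35.4 L/s = 0.0354 m³/s.
2.8 µg/L = 0.0028 mg/L.
After input B: C = (33.99·0.008052 + 0.0354·0.0028) / 34.02 = 0.008047 mg/L.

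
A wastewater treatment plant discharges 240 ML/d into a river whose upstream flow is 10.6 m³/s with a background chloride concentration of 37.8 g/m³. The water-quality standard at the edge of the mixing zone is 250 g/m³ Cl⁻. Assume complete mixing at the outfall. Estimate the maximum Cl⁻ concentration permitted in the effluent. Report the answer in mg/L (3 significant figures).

240 ML/d = 2.778 m³/s.
Mass balance: 250·13.38 = 2.778·Cₑ + 10.6·37.8.
Cₑ = (3344 − 400.7) / 2.778 = 1060 mg/L.

1060 mg/L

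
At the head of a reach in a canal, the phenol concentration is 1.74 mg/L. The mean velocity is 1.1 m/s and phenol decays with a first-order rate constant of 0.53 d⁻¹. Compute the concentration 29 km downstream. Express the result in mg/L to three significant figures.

Travel time t = 29 km / 1.1 m/s = 2.9e+04/1.1 = 2.636e+04 s = 0.3051 d.
First-order decay: C = 1.74·exp(−0.53·0.3051) = 1.74·0.8507 = 1.48 mg/L.

1.48 mg/L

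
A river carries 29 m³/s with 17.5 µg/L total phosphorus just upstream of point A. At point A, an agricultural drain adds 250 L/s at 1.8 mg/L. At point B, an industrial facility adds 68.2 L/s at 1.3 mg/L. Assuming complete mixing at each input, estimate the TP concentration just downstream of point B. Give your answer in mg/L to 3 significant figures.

0.0357 mg/L

17.5 µg/L = 0.0175 mg/L.
250 L/s = 0.25 m³/s.
After input A: C = (29·0.0175 + 0.25·1.8) / 29.25 = 0.03274 mg/L.
68.2 L/s = 0.0682 m³/s.
After input B: C = (29.25·0.03274 + 0.0682·1.3) / 29.32 = 0.03568 mg/L.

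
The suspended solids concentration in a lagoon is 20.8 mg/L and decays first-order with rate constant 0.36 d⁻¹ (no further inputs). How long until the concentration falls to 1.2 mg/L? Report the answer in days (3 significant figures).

t = ln(C₀/C)/k = ln(20.8/1.2)/0.36 = 2.853/0.36 = 7.924 d.

7.92 d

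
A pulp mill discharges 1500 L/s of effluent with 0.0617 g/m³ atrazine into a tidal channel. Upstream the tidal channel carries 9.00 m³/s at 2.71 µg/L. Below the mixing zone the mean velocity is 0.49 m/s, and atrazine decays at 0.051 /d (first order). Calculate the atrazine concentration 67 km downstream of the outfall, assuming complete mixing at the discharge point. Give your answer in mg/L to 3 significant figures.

1500 L/s = 1.5 m³/s.
2.71 µg/L = 0.00271 mg/L.
After complete mixing, C₀ = (1.5·0.0617 + 9·0.00271) / 10.5 = 0.01114 mg/L.
Travel time t = 6.7e+04 m / 0.49 m/s = 1.367e+05 s = 1.583 d.
C = 0.01114·exp(−0.051·1.583) = 0.01114·0.9225 = 0.01027 mg/L.

0.0103 mg/L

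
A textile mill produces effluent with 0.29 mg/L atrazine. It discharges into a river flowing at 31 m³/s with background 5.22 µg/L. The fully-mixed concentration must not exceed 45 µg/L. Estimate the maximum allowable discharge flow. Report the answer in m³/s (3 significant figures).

5.22 µg/L = 0.00522 mg/L.
45 µg/L = 0.045 mg/L.
Mass balance at complete mixing: C_std·(Q_w + Q_r) = Q_w·C_e + Q_r·C_b.
Rearranging, Q_w = Q_r·(C_std − C_b)/(C_e − C_std) = 31·(0.045 − 0.00522) / (0.29 − 0.045) = 5.033 m³/s.

5.03 m³/s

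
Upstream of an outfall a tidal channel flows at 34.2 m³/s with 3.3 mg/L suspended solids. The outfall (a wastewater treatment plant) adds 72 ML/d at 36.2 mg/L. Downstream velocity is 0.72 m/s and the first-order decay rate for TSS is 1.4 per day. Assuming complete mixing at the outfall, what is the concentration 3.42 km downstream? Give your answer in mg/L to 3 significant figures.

72 ML/d = 0.8333 m³/s.
After complete mixing, C₀ = (0.8333·36.2 + 34.2·3.3) / 35.03 = 4.083 mg/L.
Travel time t = 3420 m / 0.72 m/s = 4750 s = 0.05498 d.
C = 4.083·exp(−1.4·0.05498) = 4.083·0.9259 = 3.78 mg/L.

3.78 mg/L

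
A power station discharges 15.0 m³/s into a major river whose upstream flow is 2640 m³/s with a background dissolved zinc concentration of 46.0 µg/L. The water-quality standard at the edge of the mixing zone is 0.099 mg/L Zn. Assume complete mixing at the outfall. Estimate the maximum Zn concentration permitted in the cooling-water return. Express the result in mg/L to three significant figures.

9.43 mg/L

46.0 µg/L = 0.046 mg/L.
Mass balance: 0.099·2655 = 15·Cₑ + 2640·0.046.
Cₑ = (262.8 − 121.4) / 15 = 9.427 mg/L.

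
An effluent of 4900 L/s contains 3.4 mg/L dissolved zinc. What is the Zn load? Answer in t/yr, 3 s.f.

4900 L/s = 4.9 m³/s.
Mass flux = Q·C = 4.9 m³/s × 3.4 g/m³ = 16.66 g/s.
= 16.66 g/s × 31.56 = 525.7 t/yr.

526 t/yr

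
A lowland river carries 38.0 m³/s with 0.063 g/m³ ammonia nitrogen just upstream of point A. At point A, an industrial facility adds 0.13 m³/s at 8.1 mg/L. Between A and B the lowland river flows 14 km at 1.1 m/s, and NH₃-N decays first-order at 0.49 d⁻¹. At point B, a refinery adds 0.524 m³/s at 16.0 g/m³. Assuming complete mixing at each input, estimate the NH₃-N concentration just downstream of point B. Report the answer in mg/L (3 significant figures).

0.300 mg/L

After input A: C = (38·0.063 + 0.13·8.1) / 38.13 = 0.0904 mg/L.
Over the 14 km reach to input B (t = 1.273e+04 s = 0.1473 d), decay gives C = 0.0904·exp(−0.49·0.1473) = 0.08411 mg/L.
After input B: C = (38.13·0.08411 + 0.524·16) / 38.65 = 0.2999 mg/L.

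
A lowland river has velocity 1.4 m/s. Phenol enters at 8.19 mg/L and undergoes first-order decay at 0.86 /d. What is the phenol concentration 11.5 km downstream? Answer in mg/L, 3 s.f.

Travel time t = 11.5 km / 1.4 m/s = 1.15e+04/1.4 = 8214 s = 0.09507 d.
First-order decay: C = 8.19·exp(−0.86·0.09507) = 8.19·0.9215 = 7.547 mg/L.

7.55 mg/L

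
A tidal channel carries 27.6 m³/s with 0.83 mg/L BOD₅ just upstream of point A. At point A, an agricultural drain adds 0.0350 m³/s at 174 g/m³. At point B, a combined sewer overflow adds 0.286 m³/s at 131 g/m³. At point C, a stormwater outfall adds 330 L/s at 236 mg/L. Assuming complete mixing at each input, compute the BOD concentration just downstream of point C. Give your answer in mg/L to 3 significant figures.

5.11 mg/L

After input A: C = (27.6·0.83 + 0.035·174) / 27.64 = 1.049 mg/L.
After input B: C = (27.64·1.049 + 0.286·131) / 27.92 = 2.38 mg/L.
330 L/s = 0.33 m³/s.
After input C: C = (27.92·2.38 + 0.33·236) / 28.25 = 5.109 mg/L.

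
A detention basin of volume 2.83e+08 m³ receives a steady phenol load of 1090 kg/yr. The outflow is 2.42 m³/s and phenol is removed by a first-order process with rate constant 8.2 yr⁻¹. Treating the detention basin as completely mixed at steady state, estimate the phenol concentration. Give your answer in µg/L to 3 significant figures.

0.455 µg/L

Outflow Q = 2.42 m³/s × 3.156e+07 s/yr = 7.637e+07 m³/yr.
Steady-state CSTR mass balance: W = Q·C + k·V·C, so C = W/(Q + kV).
Q + kV = 7.637e+07 + 8.2·2.83e+08 = 2.397e+09 m³/yr.
C = 1090/2.397e+09 = 4.547e-07 kg/m³ = 0.0004547 mg/L = 0.4547 µg/L.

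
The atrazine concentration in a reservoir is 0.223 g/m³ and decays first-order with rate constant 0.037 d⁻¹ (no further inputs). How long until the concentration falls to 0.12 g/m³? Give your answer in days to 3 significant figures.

t = ln(C₀/C)/k = ln(0.223/0.12)/0.037 = 0.6197/0.037 = 16.75 d.

16.7 d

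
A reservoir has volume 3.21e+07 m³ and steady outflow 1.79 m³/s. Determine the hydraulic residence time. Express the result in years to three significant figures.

Q = 1.79 m³/s × 3.156e+07 s/yr = 5.649e+07 m³/yr.
Hydraulic residence time τ = V/Q = 3.21e+07/5.649e+07 = 0.5683 yr.

0.568 yr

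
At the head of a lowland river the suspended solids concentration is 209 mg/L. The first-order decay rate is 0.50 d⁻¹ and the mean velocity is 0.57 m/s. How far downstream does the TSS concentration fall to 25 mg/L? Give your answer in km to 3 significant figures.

From C = C₀·e^(−kt), t = ln(C₀/C)/k = ln(209/25)/0.50 = 2.123/0.50 = 4.247 d.
Distance = v·t = 0.57 m/s × 3.669e+05 s = 2.092e+05 m = 209.2 km.

209 km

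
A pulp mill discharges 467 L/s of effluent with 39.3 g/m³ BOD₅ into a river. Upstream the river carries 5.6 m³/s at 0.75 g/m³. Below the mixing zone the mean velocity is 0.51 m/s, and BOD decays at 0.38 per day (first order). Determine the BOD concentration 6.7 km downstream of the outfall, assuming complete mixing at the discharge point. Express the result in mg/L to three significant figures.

467 L/s = 0.467 m³/s.
After complete mixing, C₀ = (0.467·39.3 + 5.6·0.75) / 6.067 = 3.717 mg/L.
Travel time t = 6700 m / 0.51 m/s = 1.314e+04 s = 0.1521 d.
C = 3.717·exp(−0.38·0.1521) = 3.717·0.9439 = 3.509 mg/L.

3.51 mg/L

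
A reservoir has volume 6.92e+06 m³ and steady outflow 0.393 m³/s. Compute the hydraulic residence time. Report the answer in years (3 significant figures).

Q = 0.393 m³/s × 3.156e+07 s/yr = 1.24e+07 m³/yr.
Hydraulic residence time τ = V/Q = 6.92e+06/1.24e+07 = 0.558 yr.

0.558 yr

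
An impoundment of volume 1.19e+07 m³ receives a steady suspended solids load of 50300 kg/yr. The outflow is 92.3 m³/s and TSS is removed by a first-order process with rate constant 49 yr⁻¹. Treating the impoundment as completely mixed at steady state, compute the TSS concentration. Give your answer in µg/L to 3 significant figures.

Outflow Q = 92.3 m³/s × 3.156e+07 s/yr = 2.913e+09 m³/yr.
Steady-state CSTR mass balance: W = Q·C + k·V·C, so C = W/(Q + kV).
Q + kV = 2.913e+09 + 49·1.19e+07 = 3.496e+09 m³/yr.
C = 50300/3.496e+09 = 1.439e-05 kg/m³ = 0.01439 mg/L = 14.39 µg/L.

14.4 µg/L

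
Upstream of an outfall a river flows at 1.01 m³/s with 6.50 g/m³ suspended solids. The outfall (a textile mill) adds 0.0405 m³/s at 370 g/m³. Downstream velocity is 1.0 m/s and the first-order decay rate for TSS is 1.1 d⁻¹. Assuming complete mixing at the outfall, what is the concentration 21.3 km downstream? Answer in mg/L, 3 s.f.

15.6 mg/L

After complete mixing, C₀ = (0.0405·370 + 1.01·6.5) / 1.05 = 20.51 mg/L.
Travel time t = 2.13e+04 m / 1.0 m/s = 2.13e+04 s = 0.2465 d.
C = 20.51·exp(−1.1·0.2465) = 20.51·0.7625 = 15.64 mg/L.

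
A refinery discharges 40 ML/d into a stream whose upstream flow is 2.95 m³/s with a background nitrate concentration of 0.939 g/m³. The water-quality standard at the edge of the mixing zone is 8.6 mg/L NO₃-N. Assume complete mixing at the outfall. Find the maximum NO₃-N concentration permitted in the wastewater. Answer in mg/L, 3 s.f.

57.4 mg/L

40 ML/d = 0.463 m³/s.
Mass balance: 8.6·3.413 = 0.463·Cₑ + 2.95·0.939.
Cₑ = (29.35 − 2.77) / 0.463 = 57.42 mg/L.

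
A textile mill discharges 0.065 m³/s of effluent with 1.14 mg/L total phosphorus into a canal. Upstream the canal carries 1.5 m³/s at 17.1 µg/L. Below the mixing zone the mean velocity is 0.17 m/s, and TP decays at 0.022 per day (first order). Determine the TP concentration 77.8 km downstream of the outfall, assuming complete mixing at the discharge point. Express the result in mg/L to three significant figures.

0.0567 mg/L

17.1 µg/L = 0.0171 mg/L.
After complete mixing, C₀ = (0.065·1.14 + 1.5·0.0171) / 1.565 = 0.06374 mg/L.
Travel time t = 7.78e+04 m / 0.17 m/s = 4.576e+05 s = 5.297 d.
C = 0.06374·exp(−0.022·5.297) = 0.06374·0.89 = 0.05673 mg/L.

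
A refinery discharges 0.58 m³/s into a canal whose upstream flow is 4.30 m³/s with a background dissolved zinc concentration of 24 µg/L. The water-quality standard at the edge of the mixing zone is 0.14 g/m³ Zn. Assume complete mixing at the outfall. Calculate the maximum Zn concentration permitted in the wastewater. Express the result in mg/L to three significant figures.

24 µg/L = 0.024 mg/L.
Mass balance: 0.14·4.88 = 0.58·Cₑ + 4.3·0.024.
Cₑ = (0.6832 − 0.1032) / 0.58 = 1 mg/L.

1.00 mg/L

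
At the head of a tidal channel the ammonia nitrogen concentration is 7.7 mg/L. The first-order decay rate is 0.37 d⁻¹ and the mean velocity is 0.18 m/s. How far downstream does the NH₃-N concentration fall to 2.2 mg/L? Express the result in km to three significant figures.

From C = C₀·e^(−kt), t = ln(C₀/C)/k = ln(7.7/2.2)/0.37 = 1.253/0.37 = 3.386 d.
Distance = v·t = 0.18 m/s × 2.925e+05 s = 5.266e+04 m = 52.66 km.

52.7 km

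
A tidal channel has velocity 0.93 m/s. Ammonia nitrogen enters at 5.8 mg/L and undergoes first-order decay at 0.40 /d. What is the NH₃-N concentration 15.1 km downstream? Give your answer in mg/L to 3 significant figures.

5.38 mg/L

Travel time t = 15.1 km / 0.93 m/s = 1.51e+04/0.93 = 1.624e+04 s = 0.1879 d.
First-order decay: C = 5.8·exp(−0.40·0.1879) = 5.8·0.9276 = 5.38 mg/L.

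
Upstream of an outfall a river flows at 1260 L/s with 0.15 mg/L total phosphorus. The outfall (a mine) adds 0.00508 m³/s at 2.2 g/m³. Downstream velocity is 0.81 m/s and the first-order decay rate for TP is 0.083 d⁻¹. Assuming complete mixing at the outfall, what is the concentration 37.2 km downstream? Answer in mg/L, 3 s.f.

1260 L/s = 1.26 m³/s.
After complete mixing, C₀ = (0.00508·2.2 + 1.26·0.15) / 1.265 = 0.1582 mg/L.
Travel time t = 3.72e+04 m / 0.81 m/s = 4.593e+04 s = 0.5316 d.
C = 0.1582·exp(−0.083·0.5316) = 0.1582·0.9568 = 0.1514 mg/L.

0.151 mg/L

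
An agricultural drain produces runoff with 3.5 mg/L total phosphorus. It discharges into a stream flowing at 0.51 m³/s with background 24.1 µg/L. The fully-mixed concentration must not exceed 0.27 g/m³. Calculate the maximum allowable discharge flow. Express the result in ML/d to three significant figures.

3.35 ML/d

24.1 µg/L = 0.0241 mg/L.
Mass balance at complete mixing: C_std·(Q_w + Q_r) = Q_w·C_e + Q_r·C_b.
Rearranging, Q_w = Q_r·(C_std − C_b)/(C_e − C_std) = 0.51·(0.27 − 0.0241) / (3.5 − 0.27) = 0.03883 m³/s.
= 3.355 ML/d.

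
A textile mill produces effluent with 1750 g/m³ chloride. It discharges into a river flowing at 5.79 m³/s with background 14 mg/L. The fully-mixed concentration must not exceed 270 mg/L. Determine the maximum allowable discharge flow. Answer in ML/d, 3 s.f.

86.5 ML/d

Mass balance at complete mixing: C_std·(Q_w + Q_r) = Q_w·C_e + Q_r·C_b.
Rearranging, Q_w = Q_r·(C_std − C_b)/(C_e − C_std) = 5.79·(270 − 14) / (1750 − 270) = 1.002 m³/s.
= 86.53 ML/d.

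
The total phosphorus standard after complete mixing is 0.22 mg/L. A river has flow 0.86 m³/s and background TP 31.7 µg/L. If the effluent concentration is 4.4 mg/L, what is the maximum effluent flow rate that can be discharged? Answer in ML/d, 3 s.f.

31.7 µg/L = 0.0317 mg/L.
Mass balance at complete mixing: C_std·(Q_w + Q_r) = Q_w·C_e + Q_r·C_b.
Rearranging, Q_w = Q_r·(C_std − C_b)/(C_e − C_std) = 0.86·(0.22 − 0.0317) / (4.4 − 0.22) = 0.03874 m³/s.
= 3.347 ML/d.

3.35 ML/d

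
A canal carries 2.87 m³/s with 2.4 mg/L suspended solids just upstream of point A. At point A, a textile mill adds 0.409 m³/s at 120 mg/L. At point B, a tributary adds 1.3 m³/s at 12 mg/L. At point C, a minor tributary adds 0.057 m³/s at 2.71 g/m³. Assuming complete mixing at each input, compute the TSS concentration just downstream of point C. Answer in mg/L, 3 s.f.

After input A: C = (2.87·2.4 + 0.409·120) / 3.279 = 17.07 mg/L.
After input B: C = (3.279·17.07 + 1.3·12) / 4.579 = 15.63 mg/L.
After input C: C = (4.579·15.63 + 0.057·2.71) / 4.636 = 15.47 mg/L.

15.5 mg/L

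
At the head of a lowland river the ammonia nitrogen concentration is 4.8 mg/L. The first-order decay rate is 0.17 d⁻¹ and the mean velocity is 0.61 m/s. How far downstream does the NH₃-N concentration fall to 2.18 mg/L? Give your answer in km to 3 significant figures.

245 km

From C = C₀·e^(−kt), t = ln(C₀/C)/k = ln(4.8/2.18)/0.17 = 0.7893/0.17 = 4.643 d.
Distance = v·t = 0.61 m/s × 4.011e+05 s = 2.447e+05 m = 244.7 km.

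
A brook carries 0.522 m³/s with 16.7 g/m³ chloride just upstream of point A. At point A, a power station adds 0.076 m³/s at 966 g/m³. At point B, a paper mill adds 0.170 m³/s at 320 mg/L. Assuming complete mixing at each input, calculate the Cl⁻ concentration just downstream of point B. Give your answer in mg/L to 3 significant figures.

178 mg/L

After input A: C = (0.522·16.7 + 0.076·966) / 0.598 = 137.3 mg/L.
After input B: C = (0.598·137.3 + 0.17·320) / 0.768 = 177.8 mg/L.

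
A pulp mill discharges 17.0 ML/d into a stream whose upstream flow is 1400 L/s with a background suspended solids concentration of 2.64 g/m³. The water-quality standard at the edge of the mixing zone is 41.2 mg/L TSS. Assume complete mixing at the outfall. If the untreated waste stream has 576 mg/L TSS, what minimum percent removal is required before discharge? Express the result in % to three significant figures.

17.0 ML/d = 0.1968 m³/s.
1400 L/s = 1.4 m³/s.
Mass balance: 41.2·1.597 = 0.1968·Cₑ + 1.4·2.64.
Cₑ = (65.79 − 3.696) / 0.1968 = 315.6 mg/L.
Required removal = 1 − 315.6/576 = 45.21 %.

45.2 %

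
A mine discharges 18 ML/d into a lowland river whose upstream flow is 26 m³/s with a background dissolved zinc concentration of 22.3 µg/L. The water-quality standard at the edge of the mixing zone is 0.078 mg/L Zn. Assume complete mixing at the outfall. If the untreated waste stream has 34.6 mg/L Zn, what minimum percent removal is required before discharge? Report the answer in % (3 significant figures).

79.7 %

18 ML/d = 0.2083 m³/s.
22.3 µg/L = 0.0223 mg/L.
Mass balance: 0.078·26.21 = 0.2083·Cₑ + 26·0.0223.
Cₑ = (2.044 − 0.5798) / 0.2083 = 7.029 mg/L.
Required removal = 1 − 7.029/34.6 = 79.68 %.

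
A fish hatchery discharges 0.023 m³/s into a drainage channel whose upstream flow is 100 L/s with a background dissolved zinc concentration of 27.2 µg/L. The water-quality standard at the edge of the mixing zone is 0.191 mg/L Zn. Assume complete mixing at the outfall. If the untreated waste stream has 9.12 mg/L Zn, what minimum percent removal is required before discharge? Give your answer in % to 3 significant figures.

90.1 %

100 L/s = 0.1 m³/s.
27.2 µg/L = 0.0272 mg/L.
Mass balance: 0.191·0.123 = 0.023·Cₑ + 0.1·0.0272.
Cₑ = (0.02349 − 0.00272) / 0.023 = 0.9032 mg/L.
Required removal = 1 − 0.9032/9.12 = 90.1 %.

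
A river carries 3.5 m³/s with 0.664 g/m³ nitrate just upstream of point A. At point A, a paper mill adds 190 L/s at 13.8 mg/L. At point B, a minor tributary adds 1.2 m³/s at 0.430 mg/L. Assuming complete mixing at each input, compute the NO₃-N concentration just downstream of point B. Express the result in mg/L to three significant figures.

1.12 mg/L

190 L/s = 0.19 m³/s.
After input A: C = (3.5·0.664 + 0.19·13.8) / 3.69 = 1.34 mg/L.
After input B: C = (3.69·1.34 + 1.2·0.43) / 4.89 = 1.117 mg/L.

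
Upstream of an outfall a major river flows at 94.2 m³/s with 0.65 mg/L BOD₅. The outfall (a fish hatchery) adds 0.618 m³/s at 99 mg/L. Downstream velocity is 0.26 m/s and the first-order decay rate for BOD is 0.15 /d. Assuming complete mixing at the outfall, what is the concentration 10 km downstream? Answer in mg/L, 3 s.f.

1.21 mg/L

After complete mixing, C₀ = (0.618·99 + 94.2·0.65) / 94.82 = 1.291 mg/L.
Travel time t = 1e+04 m / 0.26 m/s = 3.846e+04 s = 0.4452 d.
C = 1.291·exp(−0.15·0.4452) = 1.291·0.9354 = 1.208 mg/L.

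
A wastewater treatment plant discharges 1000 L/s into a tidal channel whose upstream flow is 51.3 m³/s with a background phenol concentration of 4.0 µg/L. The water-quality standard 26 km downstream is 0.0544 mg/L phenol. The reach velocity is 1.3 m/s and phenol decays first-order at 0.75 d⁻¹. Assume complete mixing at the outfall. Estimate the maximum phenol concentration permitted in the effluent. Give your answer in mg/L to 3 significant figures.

1000 L/s = 1 m³/s.
4.0 µg/L = 0.004 mg/L.
Travel time to the compliance point: t = 2.6e+04/1.3 = 2e+04 s = 0.2315 d; decay factor exp(−0.75·0.2315) = 0.8406.
So the concentration just after mixing may be at most 0.0544/0.8406 = 0.06471 mg/L.
Mass balance: 0.06471·52.3 = 1·Cₑ + 51.3·0.004.
Cₑ = (3.385 − 0.2052) / 1 = 3.179 mg/L.

3.18 mg/L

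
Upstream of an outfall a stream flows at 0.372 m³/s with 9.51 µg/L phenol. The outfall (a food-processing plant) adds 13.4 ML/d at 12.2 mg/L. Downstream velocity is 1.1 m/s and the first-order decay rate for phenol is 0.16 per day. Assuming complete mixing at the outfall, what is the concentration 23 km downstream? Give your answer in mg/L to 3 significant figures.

13.4 ML/d = 0.1551 m³/s.
9.51 µg/L = 0.00951 mg/L.
After complete mixing, C₀ = (0.1551·12.2 + 0.372·0.00951) / 0.5271 = 3.596 mg/L.
Travel time t = 2.3e+04 m / 1.1 m/s = 2.091e+04 s = 0.242 d.
C = 3.596·exp(−0.16·0.242) = 3.596·0.962 = 3.46 mg/L.

3.46 mg/L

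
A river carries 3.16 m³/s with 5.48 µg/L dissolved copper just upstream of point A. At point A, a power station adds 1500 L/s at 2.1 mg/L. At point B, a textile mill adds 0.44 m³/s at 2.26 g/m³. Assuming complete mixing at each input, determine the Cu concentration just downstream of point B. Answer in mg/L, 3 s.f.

0.816 mg/L

5.48 µg/L = 0.00548 mg/L.
1500 L/s = 1.5 m³/s.
After input A: C = (3.16·0.00548 + 1.5·2.1) / 4.66 = 0.6797 mg/L.
After input B: C = (4.66·0.6797 + 0.44·2.26) / 5.1 = 0.816 mg/L.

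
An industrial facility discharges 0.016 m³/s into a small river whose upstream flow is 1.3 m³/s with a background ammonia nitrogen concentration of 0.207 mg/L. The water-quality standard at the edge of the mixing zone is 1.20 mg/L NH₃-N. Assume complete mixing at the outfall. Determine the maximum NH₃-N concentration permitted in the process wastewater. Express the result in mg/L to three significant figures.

Mass balance: 1.2·1.316 = 0.016·Cₑ + 1.3·0.207.
Cₑ = (1.579 − 0.2691) / 0.016 = 81.88 mg/L.

81.9 mg/L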